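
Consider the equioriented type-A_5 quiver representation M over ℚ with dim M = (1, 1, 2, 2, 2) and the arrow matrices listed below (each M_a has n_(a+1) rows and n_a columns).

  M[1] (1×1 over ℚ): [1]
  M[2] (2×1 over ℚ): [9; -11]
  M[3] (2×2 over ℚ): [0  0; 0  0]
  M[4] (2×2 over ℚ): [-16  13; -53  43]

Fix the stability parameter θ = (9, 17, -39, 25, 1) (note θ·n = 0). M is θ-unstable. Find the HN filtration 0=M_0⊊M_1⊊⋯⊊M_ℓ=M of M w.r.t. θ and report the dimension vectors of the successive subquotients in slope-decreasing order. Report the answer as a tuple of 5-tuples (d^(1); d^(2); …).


Via rank(M_{q-1}∘⋯∘M_p): M ≅ I[1,3], I[3,3], I[4,5]^2.
μ_θ-semistable layers: μ^(1)=13; μ^(2)=-13/3; μ^(3)=-39

((0, 0, 0, 2, 2); (1, 1, 1, 0, 0); (0, 0, 1, 0, 0))


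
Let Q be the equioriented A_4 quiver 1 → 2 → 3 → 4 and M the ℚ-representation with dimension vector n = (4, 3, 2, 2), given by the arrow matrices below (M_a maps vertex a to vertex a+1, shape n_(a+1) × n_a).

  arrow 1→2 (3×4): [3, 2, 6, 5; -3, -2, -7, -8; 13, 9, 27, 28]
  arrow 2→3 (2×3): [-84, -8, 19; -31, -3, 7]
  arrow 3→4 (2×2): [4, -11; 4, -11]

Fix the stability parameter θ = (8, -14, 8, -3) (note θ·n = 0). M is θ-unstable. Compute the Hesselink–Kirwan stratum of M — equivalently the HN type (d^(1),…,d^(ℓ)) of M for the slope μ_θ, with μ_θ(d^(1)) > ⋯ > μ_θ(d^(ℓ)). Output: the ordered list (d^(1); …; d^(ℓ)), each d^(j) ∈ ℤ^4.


Barcode: M ≅ I[1,1], I[1,2], I[1,3], I[1,4], I[4,4]. HN layers by μ_θ (3 steps, strictly decreasing):
  μ^(1)=8; μ^(2)=5/2; μ^(3)=-3

((1, 0, 1, 0); (0, 0, 1, 1); (3, 3, 0, 1))


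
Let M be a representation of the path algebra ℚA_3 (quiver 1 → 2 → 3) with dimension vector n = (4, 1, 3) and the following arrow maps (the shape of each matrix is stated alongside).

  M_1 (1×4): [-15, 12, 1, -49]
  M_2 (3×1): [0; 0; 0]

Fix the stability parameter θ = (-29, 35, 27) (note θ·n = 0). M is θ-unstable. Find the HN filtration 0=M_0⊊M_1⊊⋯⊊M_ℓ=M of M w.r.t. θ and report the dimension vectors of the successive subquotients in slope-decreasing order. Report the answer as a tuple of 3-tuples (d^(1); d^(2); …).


Via rank(M_{q-1}∘⋯∘M_p): M ≅ I[1,1]^3, I[1,2], I[3,3]^3.
μ_θ-semistable layers: μ^(1)=35; μ^(2)=27; μ^(3)=-29

((0, 1, 0); (0, 0, 3); (4, 0, 0))


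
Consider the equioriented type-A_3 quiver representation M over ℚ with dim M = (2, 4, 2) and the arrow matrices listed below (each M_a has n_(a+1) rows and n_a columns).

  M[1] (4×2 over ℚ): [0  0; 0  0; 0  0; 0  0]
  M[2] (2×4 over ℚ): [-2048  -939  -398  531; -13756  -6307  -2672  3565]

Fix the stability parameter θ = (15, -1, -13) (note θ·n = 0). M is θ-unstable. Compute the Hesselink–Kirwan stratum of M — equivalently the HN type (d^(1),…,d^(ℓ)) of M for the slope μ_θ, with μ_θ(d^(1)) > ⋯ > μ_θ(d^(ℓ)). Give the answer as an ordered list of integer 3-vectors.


Barcode: M ≅ I[1,1]^2, I[2,2]^2, I[2,3]^2. HN layers by μ_θ (3 steps, strictly decreasing):
  μ^(1)=15; μ^(2)=-1; μ^(3)=-7

((2, 0, 0); (0, 2, 0); (0, 2, 2))


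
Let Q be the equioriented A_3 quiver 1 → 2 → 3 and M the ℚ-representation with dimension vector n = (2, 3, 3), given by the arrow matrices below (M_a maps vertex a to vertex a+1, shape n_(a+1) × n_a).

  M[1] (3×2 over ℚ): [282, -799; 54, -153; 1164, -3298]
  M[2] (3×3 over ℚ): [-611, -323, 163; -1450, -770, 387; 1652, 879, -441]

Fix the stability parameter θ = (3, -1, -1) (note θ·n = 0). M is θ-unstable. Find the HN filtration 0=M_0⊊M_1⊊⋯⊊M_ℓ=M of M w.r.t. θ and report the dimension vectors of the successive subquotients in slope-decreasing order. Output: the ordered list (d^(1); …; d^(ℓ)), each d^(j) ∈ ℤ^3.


Via rank(M_{q-1}∘⋯∘M_p): M ≅ I[1,1], I[1,3], I[2,3]^2.
μ_θ-semistable layers: μ^(1)=3; μ^(2)=1/3; μ^(3)=-1

((1, 0, 0); (1, 1, 1); (0, 2, 2))


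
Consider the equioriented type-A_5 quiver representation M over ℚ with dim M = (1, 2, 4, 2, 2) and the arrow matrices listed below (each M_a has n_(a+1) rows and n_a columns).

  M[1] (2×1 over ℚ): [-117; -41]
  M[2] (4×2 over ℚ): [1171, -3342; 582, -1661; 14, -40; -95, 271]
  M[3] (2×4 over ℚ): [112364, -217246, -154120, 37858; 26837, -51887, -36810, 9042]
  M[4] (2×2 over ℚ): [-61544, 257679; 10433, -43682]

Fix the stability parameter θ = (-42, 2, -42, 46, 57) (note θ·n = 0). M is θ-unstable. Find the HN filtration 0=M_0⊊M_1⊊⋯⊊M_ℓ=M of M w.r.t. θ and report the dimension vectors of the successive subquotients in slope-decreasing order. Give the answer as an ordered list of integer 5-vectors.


Interval decomposition of M: I[1,5], I[2,5], I[3,3]^2.
HN type (ℓ=4): μ^(1)=57; μ^(2)=46; μ^(3)=-20; μ^(4)=-42

((0, 0, 0, 0, 2); (0, 0, 0, 2, 0); (0, 2, 2, 0, 0); (1, 0, 2, 0, 0))


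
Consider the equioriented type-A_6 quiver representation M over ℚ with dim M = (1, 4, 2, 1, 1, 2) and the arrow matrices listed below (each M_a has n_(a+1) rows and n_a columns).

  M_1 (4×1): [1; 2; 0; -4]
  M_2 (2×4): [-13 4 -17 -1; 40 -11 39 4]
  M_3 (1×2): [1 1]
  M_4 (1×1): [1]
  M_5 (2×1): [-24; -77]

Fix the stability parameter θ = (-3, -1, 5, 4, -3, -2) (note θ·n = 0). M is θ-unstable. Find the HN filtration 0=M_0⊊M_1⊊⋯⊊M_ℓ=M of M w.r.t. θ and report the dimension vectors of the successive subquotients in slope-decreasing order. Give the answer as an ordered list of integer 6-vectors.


Via rank(M_{q-1}∘⋯∘M_p): M ≅ I[1,6], I[2,2]^2, I[2,3], I[6,6].
μ_θ-semistable layers: μ^(1)=5; μ^(2)=1; μ^(3)=-1; μ^(4)=-2; μ^(5)=-3

((0, 0, 1, 0, 0, 0); (0, 0, 1, 1, 1, 1); (0, 4, 0, 0, 0, 0); (0, 0, 0, 0, 0, 1); (1, 0, 0, 0, 0, 0))


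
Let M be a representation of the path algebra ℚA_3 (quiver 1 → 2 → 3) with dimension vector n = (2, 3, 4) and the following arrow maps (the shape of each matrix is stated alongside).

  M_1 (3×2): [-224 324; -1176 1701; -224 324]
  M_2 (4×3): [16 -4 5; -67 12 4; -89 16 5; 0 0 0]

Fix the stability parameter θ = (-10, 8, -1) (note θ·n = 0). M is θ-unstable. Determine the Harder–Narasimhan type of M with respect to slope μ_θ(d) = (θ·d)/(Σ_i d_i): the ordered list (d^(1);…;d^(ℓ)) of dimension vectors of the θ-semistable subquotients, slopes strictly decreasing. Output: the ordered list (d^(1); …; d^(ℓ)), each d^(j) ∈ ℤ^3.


Interval decomposition of M: I[1,1], I[1,2], I[2,3]^2, I[3,3]^2.
HN type (ℓ=4): μ^(1)=8; μ^(2)=7/2; μ^(3)=-1; μ^(4)=-10

((0, 1, 0); (0, 2, 2); (0, 0, 2); (2, 0, 0))


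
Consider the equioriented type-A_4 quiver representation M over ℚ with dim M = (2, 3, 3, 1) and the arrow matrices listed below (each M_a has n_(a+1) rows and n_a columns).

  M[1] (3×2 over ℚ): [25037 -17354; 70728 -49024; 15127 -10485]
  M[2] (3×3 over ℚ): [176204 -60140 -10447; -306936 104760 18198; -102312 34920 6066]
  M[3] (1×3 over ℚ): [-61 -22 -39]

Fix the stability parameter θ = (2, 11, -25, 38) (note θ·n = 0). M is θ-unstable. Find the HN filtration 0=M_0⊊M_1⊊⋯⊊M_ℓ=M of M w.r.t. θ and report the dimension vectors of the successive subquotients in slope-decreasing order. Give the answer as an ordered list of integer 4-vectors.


Interval decomposition of M: I[1,2], I[1,4], I[2,2], I[3,3]^2.
HN type (ℓ=5): μ^(1)=38; μ^(2)=11; μ^(3)=2; μ^(4)=-4; μ^(5)=-25

((0, 0, 0, 1); (0, 2, 0, 0); (1, 0, 0, 0); (1, 1, 1, 0); (0, 0, 2, 0))


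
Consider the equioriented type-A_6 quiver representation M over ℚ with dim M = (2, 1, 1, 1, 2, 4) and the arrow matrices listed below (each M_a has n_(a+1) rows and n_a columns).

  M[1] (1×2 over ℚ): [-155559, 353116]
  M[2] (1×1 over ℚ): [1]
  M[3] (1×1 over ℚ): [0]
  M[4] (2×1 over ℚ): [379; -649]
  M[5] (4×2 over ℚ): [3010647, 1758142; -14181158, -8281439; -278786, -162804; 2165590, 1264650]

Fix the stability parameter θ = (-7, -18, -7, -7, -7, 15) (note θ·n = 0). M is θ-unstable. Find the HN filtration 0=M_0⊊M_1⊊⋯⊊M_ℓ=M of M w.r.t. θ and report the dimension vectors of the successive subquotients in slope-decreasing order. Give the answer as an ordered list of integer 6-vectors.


Via rank(M_{q-1}∘⋯∘M_p): M ≅ I[1,1], I[1,3], I[4,6], I[5,6], I[6,6]^2.
μ_θ-semistable layers: μ^(1)=15; μ^(2)=-7; μ^(3)=-25/2

((0, 0, 0, 0, 0, 4); (1, 0, 1, 1, 2, 0); (1, 1, 0, 0, 0, 0))


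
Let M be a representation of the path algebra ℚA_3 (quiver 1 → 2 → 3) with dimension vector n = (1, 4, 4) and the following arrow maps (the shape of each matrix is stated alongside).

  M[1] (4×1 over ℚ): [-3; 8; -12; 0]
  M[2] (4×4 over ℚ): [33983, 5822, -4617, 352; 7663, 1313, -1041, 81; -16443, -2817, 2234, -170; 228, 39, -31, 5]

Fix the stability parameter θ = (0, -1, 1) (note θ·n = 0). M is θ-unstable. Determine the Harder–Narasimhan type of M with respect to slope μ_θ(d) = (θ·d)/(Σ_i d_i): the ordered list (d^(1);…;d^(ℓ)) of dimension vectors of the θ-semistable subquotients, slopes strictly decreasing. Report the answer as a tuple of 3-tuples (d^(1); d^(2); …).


Interval decomposition of M: I[1,3], I[2,3]^3.
HN type (ℓ=3): μ^(1)=1; μ^(2)=-1/2; μ^(3)=-1

((0, 0, 4); (1, 1, 0); (0, 3, 0))


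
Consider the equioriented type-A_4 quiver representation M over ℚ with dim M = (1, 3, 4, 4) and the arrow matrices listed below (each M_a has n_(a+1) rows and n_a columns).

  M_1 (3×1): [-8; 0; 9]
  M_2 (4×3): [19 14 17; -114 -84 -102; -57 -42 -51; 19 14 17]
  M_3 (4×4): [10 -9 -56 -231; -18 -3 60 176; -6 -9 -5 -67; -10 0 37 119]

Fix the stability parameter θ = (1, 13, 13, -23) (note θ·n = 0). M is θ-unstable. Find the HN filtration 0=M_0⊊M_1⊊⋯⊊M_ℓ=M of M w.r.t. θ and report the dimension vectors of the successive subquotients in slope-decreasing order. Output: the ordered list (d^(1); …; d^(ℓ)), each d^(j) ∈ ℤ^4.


Via rank(M_{q-1}∘⋯∘M_p): M ≅ I[1,4], I[2,2]^2, I[3,4]^3.
μ_θ-semistable layers: μ^(1)=13; μ^(2)=1; μ^(3)=-5

((0, 2, 0, 0); (1, 1, 1, 1); (0, 0, 3, 3))


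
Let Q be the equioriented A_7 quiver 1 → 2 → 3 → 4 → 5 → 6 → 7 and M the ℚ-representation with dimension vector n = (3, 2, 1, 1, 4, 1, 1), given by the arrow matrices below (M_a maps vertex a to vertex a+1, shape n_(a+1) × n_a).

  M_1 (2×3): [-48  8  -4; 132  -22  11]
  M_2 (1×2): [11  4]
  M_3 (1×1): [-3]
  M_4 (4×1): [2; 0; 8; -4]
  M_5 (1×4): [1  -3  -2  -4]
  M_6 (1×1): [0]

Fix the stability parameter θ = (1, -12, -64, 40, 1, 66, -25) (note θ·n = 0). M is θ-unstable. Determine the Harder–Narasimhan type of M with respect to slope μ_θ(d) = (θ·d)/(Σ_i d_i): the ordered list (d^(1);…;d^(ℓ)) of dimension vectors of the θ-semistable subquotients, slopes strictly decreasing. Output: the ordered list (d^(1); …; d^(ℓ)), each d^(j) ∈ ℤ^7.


Barcode: M ≅ I[1,1]^2, I[1,2], I[2,6], I[5,5]^3, I[7,7]. HN layers by μ_θ (6 steps, strictly decreasing):
  μ^(1)=66; μ^(2)=41/2; μ^(3)=1; μ^(4)=-11/2; μ^(5)=-25; μ^(6)=-38

((0, 0, 0, 0, 0, 1, 0); (0, 0, 0, 1, 1, 0, 0); (2, 0, 0, 0, 3, 0, 0); (1, 1, 0, 0, 0, 0, 0); (0, 0, 0, 0, 0, 0, 1); (0, 1, 1, 0, 0, 0, 0))


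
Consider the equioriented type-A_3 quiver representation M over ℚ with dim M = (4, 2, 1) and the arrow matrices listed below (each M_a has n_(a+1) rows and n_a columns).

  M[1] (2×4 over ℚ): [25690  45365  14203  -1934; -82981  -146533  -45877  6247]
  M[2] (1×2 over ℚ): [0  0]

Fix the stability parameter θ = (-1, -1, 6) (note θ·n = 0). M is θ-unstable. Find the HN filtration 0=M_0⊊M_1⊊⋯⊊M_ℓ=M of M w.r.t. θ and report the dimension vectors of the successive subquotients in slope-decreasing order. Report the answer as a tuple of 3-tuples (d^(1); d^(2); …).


Interval decomposition of M: I[1,1]^2, I[1,2]^2, I[3,3].
HN type (ℓ=2): μ^(1)=6; μ^(2)=-1

((0, 0, 1); (4, 2, 0))


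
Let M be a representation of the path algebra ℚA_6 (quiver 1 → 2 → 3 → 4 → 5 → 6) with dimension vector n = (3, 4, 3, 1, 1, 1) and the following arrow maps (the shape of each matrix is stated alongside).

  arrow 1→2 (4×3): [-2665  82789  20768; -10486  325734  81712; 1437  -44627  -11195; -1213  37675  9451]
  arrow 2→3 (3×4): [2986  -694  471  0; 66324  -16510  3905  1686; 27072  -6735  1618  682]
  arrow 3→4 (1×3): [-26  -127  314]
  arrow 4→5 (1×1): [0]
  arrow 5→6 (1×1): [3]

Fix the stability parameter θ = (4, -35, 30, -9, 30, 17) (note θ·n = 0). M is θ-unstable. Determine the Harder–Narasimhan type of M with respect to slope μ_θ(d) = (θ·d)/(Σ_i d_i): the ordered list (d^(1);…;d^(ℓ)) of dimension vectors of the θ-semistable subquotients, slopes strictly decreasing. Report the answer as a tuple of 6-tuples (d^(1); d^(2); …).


Interval decomposition of M: I[1,3]^2, I[1,4], I[2,2], I[5,6].
HN type (ℓ=5): μ^(1)=30; μ^(2)=47/2; μ^(3)=21/2; μ^(4)=-31/2; μ^(5)=-35

((0, 0, 2, 0, 0, 0); (0, 0, 0, 0, 1, 1); (0, 0, 1, 1, 0, 0); (3, 3, 0, 0, 0, 0); (0, 1, 0, 0, 0, 0))


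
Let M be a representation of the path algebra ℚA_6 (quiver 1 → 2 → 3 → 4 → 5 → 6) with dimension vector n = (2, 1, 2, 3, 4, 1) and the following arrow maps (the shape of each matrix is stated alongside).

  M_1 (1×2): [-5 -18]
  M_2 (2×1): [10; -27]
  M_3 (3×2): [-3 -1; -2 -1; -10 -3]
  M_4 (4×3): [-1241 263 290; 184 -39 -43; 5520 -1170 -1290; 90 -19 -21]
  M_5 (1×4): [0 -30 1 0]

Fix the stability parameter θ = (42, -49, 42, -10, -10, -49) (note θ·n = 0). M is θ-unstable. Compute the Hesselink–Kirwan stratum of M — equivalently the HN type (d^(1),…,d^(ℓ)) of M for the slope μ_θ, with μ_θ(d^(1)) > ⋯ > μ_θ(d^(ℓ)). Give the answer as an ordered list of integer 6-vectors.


Via rank(M_{q-1}∘⋯∘M_p): M ≅ I[1,1], I[1,5], I[3,4], I[4,5], I[5,5], I[5,6].
μ_θ-semistable layers: μ^(1)=42; μ^(2)=16; μ^(3)=22/3; μ^(4)=-7/2; μ^(5)=-10; μ^(6)=-59/2

((1, 0, 0, 0, 0, 0); (0, 0, 1, 1, 0, 0); (0, 0, 1, 1, 1, 0); (1, 1, 0, 0, 0, 0); (0, 0, 0, 1, 2, 0); (0, 0, 0, 0, 1, 1))


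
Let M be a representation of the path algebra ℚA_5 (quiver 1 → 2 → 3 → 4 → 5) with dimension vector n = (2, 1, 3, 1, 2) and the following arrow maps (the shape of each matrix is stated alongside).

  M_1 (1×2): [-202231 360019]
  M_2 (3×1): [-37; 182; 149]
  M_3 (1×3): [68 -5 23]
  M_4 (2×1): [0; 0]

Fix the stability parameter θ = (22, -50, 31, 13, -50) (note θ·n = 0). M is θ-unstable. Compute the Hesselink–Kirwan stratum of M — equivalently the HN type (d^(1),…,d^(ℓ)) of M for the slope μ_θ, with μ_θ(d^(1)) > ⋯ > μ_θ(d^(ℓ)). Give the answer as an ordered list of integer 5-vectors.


Interval decomposition of M: I[1,1], I[1,4], I[3,3]^2, I[5,5]^2.
HN type (ℓ=4): μ^(1)=31; μ^(2)=22; μ^(3)=-14; μ^(4)=-50

((0, 0, 2, 0, 0); (1, 0, 1, 1, 0); (1, 1, 0, 0, 0); (0, 0, 0, 0, 2))


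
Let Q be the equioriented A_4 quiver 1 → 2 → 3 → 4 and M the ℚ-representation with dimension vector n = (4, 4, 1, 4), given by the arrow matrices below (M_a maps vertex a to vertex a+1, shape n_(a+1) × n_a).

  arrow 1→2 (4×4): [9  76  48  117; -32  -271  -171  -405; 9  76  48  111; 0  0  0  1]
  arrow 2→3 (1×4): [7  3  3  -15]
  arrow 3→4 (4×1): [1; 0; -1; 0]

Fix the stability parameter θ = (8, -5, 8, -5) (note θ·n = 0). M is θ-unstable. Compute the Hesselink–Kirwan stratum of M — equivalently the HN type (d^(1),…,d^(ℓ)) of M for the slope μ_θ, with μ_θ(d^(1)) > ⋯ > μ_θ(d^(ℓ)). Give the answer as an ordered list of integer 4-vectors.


Interval decomposition of M: I[1,1], I[1,2]^2, I[1,4], I[2,2], I[4,4]^3.
HN type (ℓ=3): μ^(1)=8; μ^(2)=3/2; μ^(3)=-5

((1, 0, 0, 0); (3, 3, 1, 1); (0, 1, 0, 3))


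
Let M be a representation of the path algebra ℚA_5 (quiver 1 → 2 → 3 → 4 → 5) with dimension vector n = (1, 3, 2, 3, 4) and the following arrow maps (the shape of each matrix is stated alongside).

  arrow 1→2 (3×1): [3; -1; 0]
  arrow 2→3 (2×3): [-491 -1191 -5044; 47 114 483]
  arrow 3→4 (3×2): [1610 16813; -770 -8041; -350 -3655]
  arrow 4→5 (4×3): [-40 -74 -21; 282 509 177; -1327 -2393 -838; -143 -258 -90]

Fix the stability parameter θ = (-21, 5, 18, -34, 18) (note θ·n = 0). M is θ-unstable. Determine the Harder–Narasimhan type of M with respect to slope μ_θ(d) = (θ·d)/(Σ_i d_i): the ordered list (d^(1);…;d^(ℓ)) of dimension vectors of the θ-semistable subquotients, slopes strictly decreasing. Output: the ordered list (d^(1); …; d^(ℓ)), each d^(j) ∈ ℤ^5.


Interval decomposition of M: I[1,5], I[2,2], I[2,3], I[4,5]^2, I[5,5].
HN type (ℓ=5): μ^(1)=18; μ^(2)=5; μ^(3)=-11/3; μ^(4)=-21; μ^(5)=-34

((0, 0, 1, 0, 4); (0, 2, 0, 0, 0); (0, 1, 1, 1, 0); (1, 0, 0, 0, 0); (0, 0, 0, 2, 0))


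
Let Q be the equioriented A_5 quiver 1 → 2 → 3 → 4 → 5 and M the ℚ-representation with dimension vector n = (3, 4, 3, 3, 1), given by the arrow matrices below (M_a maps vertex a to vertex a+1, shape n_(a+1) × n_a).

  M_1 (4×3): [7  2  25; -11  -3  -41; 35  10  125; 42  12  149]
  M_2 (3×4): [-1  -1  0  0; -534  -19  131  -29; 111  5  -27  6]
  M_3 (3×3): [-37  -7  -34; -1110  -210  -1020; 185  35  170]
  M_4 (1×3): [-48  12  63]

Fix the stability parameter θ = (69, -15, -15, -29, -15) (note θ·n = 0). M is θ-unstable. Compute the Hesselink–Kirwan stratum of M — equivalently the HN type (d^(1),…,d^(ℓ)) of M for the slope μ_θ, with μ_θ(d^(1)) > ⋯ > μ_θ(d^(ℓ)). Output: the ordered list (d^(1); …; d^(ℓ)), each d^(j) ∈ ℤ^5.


Via rank(M_{q-1}∘⋯∘M_p): M ≅ I[1,3]^2, I[1,5], I[2,2], I[4,4]^2.
μ_θ-semistable layers: μ^(1)=13; μ^(2)=-1; μ^(3)=-15; μ^(4)=-29

((2, 2, 2, 0, 0); (1, 1, 1, 1, 1); (0, 1, 0, 0, 0); (0, 0, 0, 2, 0))


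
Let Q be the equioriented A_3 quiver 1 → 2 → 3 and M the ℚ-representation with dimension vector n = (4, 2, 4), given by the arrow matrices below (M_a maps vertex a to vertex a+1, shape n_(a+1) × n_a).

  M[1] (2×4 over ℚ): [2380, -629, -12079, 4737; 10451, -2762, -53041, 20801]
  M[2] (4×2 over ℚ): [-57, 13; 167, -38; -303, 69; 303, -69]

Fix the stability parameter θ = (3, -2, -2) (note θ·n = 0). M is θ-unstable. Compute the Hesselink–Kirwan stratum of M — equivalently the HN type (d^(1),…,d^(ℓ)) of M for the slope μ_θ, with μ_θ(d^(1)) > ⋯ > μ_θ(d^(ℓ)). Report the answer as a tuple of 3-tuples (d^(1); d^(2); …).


Barcode: M ≅ I[1,1]^2, I[1,3]^2, I[3,3]^2. HN layers by μ_θ (3 steps, strictly decreasing):
  μ^(1)=3; μ^(2)=-1/3; μ^(3)=-2

((2, 0, 0); (2, 2, 2); (0, 0, 2))


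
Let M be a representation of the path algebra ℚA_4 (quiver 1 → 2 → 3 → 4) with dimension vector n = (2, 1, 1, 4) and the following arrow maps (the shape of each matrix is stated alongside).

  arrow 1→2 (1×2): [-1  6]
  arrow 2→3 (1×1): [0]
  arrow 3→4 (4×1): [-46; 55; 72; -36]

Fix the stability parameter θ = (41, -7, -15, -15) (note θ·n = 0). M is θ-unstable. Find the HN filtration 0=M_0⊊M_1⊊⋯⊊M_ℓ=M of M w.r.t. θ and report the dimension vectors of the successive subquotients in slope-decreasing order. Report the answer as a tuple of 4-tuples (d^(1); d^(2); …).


Barcode: M ≅ I[1,1], I[1,2], I[3,4], I[4,4]^3. HN layers by μ_θ (3 steps, strictly decreasing):
  μ^(1)=41; μ^(2)=17; μ^(3)=-15

((1, 0, 0, 0); (1, 1, 0, 0); (0, 0, 1, 4))


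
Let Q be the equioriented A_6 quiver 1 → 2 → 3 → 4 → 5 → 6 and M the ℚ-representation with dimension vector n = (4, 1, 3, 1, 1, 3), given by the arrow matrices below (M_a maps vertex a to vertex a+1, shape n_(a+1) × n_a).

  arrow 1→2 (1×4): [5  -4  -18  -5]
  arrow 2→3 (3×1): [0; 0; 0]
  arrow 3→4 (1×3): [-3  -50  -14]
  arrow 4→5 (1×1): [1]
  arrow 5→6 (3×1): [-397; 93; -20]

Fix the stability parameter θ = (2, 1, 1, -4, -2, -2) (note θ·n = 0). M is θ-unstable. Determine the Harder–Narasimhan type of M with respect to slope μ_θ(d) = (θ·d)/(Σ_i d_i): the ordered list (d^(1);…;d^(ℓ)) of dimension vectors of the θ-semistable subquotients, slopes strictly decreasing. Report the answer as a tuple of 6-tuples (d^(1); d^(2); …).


Via rank(M_{q-1}∘⋯∘M_p): M ≅ I[1,1]^3, I[1,2], I[3,3]^2, I[3,6], I[6,6]^2.
μ_θ-semistable layers: μ^(1)=2; μ^(2)=3/2; μ^(3)=1; μ^(4)=-7/4; μ^(5)=-2

((3, 0, 0, 0, 0, 0); (1, 1, 0, 0, 0, 0); (0, 0, 2, 0, 0, 0); (0, 0, 1, 1, 1, 1); (0, 0, 0, 0, 0, 2))


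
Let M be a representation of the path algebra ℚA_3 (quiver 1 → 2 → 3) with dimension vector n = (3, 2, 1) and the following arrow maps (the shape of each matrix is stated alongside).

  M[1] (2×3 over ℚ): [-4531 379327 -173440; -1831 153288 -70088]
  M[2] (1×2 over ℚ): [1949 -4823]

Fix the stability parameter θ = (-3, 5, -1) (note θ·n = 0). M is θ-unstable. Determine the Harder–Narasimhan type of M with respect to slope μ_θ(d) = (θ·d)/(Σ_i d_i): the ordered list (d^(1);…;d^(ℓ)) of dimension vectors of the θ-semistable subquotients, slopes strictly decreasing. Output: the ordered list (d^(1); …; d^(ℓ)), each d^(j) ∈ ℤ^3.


Barcode: M ≅ I[1,1], I[1,2], I[1,3]. HN layers by μ_θ (3 steps, strictly decreasing):
  μ^(1)=5; μ^(2)=2; μ^(3)=-3

((0, 1, 0); (0, 1, 1); (3, 0, 0))


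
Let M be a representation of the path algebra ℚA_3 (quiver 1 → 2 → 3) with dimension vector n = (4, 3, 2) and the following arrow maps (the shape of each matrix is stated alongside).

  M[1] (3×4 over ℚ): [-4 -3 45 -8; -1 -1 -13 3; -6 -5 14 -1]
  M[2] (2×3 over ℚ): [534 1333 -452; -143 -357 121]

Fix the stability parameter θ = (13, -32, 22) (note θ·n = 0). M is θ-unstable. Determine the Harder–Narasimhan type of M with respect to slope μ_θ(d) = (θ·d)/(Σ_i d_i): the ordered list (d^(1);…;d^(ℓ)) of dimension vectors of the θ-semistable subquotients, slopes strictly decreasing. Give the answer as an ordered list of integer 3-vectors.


Barcode: M ≅ I[1,1], I[1,2], I[1,3]^2. HN layers by μ_θ (3 steps, strictly decreasing):
  μ^(1)=22; μ^(2)=13; μ^(3)=-19/2

((0, 0, 2); (1, 0, 0); (3, 3, 0))


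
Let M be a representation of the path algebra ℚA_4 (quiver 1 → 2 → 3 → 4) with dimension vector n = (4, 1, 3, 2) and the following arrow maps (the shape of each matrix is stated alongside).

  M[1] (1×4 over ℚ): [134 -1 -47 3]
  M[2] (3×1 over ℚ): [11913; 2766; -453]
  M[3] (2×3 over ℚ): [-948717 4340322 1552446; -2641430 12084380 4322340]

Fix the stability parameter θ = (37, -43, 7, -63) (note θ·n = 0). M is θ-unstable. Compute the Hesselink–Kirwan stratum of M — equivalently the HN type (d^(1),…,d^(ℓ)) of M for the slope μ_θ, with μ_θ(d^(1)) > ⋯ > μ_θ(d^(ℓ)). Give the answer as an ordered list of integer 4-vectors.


Via rank(M_{q-1}∘⋯∘M_p): M ≅ I[1,1]^3, I[1,4], I[3,3]^2, I[4,4].
μ_θ-semistable layers: μ^(1)=37; μ^(2)=7; μ^(3)=-31/2; μ^(4)=-63

((3, 0, 0, 0); (0, 0, 2, 0); (1, 1, 1, 1); (0, 0, 0, 1))


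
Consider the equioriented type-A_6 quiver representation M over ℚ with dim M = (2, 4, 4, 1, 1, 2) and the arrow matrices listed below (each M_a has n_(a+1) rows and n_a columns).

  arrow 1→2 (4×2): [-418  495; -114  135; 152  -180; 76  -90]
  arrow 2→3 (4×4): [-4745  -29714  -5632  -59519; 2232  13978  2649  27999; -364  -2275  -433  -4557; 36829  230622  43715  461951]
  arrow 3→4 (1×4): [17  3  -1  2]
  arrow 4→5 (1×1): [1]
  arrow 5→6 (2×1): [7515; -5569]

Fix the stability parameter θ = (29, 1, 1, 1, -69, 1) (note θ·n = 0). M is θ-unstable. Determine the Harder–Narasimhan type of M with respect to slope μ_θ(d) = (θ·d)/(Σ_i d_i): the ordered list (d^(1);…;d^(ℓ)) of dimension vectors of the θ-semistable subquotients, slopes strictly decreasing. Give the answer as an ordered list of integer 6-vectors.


Interval decomposition of M: I[1,1], I[1,6], I[2,3]^3, I[6,6].
HN type (ℓ=3): μ^(1)=29; μ^(2)=1; μ^(3)=-37/5

((1, 0, 0, 0, 0, 0); (0, 3, 3, 0, 0, 2); (1, 1, 1, 1, 1, 0))


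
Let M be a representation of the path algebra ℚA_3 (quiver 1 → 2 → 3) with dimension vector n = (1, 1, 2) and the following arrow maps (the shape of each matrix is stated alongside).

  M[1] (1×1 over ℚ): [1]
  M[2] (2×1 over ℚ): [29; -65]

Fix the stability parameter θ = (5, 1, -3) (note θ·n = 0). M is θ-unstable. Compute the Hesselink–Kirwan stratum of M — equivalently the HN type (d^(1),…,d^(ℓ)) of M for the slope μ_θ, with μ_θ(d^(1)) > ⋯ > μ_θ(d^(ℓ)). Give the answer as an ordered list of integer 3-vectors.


Via rank(M_{q-1}∘⋯∘M_p): M ≅ I[1,3], I[3,3].
μ_θ-semistable layers: μ^(1)=1; μ^(2)=-3

((1, 1, 1); (0, 0, 1))


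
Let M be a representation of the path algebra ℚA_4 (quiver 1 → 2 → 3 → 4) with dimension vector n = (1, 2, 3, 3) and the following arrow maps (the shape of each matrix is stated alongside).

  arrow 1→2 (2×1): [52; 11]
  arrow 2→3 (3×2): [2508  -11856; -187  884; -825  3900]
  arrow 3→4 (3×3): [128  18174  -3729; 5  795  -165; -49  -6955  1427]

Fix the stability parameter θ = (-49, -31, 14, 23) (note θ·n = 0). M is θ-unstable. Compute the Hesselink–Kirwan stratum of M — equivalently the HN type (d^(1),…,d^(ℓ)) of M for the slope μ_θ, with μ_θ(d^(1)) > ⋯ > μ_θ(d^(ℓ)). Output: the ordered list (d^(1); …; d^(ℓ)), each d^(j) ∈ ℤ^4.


Barcode: M ≅ I[1,2], I[2,4], I[3,3], I[3,4], I[4,4]. HN layers by μ_θ (4 steps, strictly decreasing):
  μ^(1)=23; μ^(2)=14; μ^(3)=-31; μ^(4)=-49

((0, 0, 0, 3); (0, 0, 3, 0); (0, 2, 0, 0); (1, 0, 0, 0))


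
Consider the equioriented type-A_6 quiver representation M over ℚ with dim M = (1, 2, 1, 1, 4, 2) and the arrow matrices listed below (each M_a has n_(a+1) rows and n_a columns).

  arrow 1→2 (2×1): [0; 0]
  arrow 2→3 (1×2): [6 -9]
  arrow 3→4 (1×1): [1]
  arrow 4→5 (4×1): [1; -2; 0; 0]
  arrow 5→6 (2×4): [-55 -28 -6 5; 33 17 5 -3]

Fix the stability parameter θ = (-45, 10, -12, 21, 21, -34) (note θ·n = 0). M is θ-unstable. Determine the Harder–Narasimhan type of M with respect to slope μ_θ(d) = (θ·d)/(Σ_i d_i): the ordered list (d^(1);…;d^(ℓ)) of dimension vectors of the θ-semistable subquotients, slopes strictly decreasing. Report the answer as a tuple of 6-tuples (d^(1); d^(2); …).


Barcode: M ≅ I[1,1], I[2,2], I[2,6], I[5,5]^2, I[5,6]. HN layers by μ_θ (6 steps, strictly decreasing):
  μ^(1)=21; μ^(2)=10; μ^(3)=8/3; μ^(4)=-1; μ^(5)=-13/2; μ^(6)=-45

((0, 0, 0, 0, 2, 0); (0, 1, 0, 0, 0, 0); (0, 0, 0, 1, 1, 1); (0, 1, 1, 0, 0, 0); (0, 0, 0, 0, 1, 1); (1, 0, 0, 0, 0, 0))


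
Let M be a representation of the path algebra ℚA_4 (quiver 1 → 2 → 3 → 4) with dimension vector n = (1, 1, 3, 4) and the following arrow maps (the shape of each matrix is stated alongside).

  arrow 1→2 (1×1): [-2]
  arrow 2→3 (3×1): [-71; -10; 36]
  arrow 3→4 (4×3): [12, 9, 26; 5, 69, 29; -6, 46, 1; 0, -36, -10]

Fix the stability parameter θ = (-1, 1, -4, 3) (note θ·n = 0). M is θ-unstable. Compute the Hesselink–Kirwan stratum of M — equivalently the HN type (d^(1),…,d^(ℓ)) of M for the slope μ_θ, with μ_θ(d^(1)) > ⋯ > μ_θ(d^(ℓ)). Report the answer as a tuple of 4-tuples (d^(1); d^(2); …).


Via rank(M_{q-1}∘⋯∘M_p): M ≅ I[1,4], I[3,4]^2, I[4,4].
μ_θ-semistable layers: μ^(1)=3; μ^(2)=-4/3; μ^(3)=-4

((0, 0, 0, 4); (1, 1, 1, 0); (0, 0, 2, 0))


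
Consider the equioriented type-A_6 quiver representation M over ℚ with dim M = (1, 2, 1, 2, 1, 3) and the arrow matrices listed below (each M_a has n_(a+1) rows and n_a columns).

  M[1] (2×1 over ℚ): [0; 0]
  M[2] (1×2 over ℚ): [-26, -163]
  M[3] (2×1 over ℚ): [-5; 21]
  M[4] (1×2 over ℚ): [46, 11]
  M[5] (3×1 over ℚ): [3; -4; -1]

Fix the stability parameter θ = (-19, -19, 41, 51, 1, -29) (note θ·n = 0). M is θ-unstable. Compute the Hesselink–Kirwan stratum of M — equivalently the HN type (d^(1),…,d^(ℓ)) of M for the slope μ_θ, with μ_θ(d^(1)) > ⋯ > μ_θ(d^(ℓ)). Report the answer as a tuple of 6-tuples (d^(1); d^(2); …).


Via rank(M_{q-1}∘⋯∘M_p): M ≅ I[1,1], I[2,2], I[2,6], I[4,4], I[6,6]^2.
μ_θ-semistable layers: μ^(1)=51; μ^(2)=16; μ^(3)=-19; μ^(4)=-29

((0, 0, 0, 1, 0, 0); (0, 0, 1, 1, 1, 1); (1, 2, 0, 0, 0, 0); (0, 0, 0, 0, 0, 2))


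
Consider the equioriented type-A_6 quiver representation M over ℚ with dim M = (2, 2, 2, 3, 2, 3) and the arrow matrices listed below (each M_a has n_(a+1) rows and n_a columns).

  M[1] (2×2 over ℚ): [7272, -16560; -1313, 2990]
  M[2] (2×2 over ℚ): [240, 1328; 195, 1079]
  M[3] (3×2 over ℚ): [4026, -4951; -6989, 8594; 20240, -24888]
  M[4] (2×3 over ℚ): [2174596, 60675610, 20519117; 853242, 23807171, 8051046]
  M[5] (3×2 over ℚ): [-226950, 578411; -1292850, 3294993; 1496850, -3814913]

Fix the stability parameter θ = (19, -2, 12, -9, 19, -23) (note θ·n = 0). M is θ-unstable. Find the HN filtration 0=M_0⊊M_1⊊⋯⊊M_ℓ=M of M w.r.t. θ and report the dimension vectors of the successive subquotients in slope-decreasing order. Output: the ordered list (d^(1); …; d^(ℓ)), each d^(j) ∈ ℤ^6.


Interval decomposition of M: I[1,1], I[1,4], I[2,2], I[3,6], I[4,5], I[6,6]^2.
HN type (ℓ=6): μ^(1)=19; μ^(2)=5; μ^(3)=-1/4; μ^(4)=-2; μ^(5)=-9; μ^(6)=-23

((1, 0, 0, 0, 1, 0); (1, 1, 1, 1, 0, 0); (0, 0, 1, 1, 1, 1); (0, 1, 0, 0, 0, 0); (0, 0, 0, 1, 0, 0); (0, 0, 0, 0, 0, 2))


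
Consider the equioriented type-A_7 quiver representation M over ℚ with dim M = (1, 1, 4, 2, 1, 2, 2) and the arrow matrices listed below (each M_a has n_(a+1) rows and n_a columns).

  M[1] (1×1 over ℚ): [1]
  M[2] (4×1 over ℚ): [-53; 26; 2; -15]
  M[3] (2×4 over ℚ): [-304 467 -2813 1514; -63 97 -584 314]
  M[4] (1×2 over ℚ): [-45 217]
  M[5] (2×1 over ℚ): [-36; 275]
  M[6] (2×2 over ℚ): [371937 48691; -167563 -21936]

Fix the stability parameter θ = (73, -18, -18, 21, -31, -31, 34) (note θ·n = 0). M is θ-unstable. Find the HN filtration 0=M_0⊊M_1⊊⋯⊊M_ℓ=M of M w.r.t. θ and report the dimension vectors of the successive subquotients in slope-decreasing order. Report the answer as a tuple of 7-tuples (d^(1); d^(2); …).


Barcode: M ≅ I[1,7], I[3,3]^2, I[3,4], I[6,7]. HN layers by μ_θ (5 steps, strictly decreasing):
  μ^(1)=34; μ^(2)=21; μ^(3)=-2/3; μ^(4)=-18; μ^(5)=-31

((0, 0, 0, 0, 0, 0, 2); (0, 0, 0, 1, 0, 0, 0); (1, 1, 1, 1, 1, 1, 0); (0, 0, 3, 0, 0, 0, 0); (0, 0, 0, 0, 0, 1, 0))


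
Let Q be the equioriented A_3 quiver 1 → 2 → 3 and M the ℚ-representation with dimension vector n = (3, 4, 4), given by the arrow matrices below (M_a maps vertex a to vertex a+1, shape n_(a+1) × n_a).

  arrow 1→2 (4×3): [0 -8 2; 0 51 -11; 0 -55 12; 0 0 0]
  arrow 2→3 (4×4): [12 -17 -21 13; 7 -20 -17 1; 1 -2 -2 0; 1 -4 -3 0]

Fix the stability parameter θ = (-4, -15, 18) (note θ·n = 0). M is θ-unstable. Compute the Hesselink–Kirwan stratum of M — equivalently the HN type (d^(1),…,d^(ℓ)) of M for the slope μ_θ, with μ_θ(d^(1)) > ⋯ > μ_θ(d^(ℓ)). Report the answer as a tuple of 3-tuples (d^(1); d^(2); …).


Interval decomposition of M: I[1,1], I[1,3]^2, I[2,3]^2.
HN type (ℓ=4): μ^(1)=18; μ^(2)=-4; μ^(3)=-19/2; μ^(4)=-15

((0, 0, 4); (1, 0, 0); (2, 2, 0); (0, 2, 0))


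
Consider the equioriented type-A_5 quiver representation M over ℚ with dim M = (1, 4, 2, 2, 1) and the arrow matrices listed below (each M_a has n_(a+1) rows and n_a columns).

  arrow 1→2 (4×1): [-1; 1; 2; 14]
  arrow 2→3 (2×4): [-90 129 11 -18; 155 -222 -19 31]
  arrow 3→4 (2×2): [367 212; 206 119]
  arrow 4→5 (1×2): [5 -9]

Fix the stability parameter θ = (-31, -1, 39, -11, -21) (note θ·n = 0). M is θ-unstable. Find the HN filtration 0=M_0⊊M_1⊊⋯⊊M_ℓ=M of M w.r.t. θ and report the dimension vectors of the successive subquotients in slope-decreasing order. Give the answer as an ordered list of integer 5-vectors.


Interval decomposition of M: I[1,4], I[2,2]^2, I[2,5].
HN type (ℓ=4): μ^(1)=14; μ^(2)=7/3; μ^(3)=-1; μ^(4)=-31

((0, 0, 1, 1, 0); (0, 0, 1, 1, 1); (0, 4, 0, 0, 0); (1, 0, 0, 0, 0))


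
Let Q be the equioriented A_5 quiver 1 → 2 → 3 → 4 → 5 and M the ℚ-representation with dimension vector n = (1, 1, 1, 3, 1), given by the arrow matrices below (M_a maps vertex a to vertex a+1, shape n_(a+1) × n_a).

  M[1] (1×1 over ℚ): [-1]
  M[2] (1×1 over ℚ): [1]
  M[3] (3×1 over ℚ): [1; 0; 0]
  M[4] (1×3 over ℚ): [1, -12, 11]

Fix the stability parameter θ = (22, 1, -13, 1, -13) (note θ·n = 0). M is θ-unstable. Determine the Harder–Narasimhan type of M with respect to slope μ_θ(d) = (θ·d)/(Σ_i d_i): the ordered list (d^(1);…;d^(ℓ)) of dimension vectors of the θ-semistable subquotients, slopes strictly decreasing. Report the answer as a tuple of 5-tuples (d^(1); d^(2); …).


Interval decomposition of M: I[1,5], I[4,4]^2.
HN type (ℓ=2): μ^(1)=1; μ^(2)=-2/5

((0, 0, 0, 2, 0); (1, 1, 1, 1, 1))


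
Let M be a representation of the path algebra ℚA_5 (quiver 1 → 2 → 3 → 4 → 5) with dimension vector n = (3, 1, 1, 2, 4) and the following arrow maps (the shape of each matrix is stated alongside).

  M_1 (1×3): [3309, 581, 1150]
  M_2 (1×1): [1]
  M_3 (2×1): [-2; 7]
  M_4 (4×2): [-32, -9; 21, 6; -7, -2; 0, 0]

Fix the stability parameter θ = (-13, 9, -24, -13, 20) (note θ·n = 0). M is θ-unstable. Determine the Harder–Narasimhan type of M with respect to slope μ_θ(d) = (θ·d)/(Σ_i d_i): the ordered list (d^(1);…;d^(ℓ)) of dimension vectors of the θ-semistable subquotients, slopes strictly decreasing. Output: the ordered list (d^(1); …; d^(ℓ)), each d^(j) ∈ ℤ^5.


Via rank(M_{q-1}∘⋯∘M_p): M ≅ I[1,1]^2, I[1,5], I[4,5], I[5,5]^2.
μ_θ-semistable layers: μ^(1)=20; μ^(2)=-28/3; μ^(3)=-13

((0, 0, 0, 0, 4); (0, 1, 1, 1, 0); (3, 0, 0, 1, 0))


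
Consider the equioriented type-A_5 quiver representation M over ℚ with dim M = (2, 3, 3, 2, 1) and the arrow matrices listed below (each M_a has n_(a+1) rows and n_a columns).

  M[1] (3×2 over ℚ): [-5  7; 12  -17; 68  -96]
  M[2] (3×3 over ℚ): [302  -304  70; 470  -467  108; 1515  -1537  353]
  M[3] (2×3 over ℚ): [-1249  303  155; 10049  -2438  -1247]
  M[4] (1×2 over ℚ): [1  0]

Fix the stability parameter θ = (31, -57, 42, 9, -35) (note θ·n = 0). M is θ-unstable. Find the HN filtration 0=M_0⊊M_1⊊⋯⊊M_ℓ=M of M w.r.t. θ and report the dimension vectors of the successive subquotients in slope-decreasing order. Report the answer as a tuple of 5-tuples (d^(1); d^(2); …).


Barcode: M ≅ I[1,4], I[1,5], I[2,2], I[3,3]. HN layers by μ_θ (5 steps, strictly decreasing):
  μ^(1)=42; μ^(2)=51/2; μ^(3)=16/3; μ^(4)=-13; μ^(5)=-57

((0, 0, 1, 0, 0); (0, 0, 1, 1, 0); (0, 0, 1, 1, 1); (2, 2, 0, 0, 0); (0, 1, 0, 0, 0))


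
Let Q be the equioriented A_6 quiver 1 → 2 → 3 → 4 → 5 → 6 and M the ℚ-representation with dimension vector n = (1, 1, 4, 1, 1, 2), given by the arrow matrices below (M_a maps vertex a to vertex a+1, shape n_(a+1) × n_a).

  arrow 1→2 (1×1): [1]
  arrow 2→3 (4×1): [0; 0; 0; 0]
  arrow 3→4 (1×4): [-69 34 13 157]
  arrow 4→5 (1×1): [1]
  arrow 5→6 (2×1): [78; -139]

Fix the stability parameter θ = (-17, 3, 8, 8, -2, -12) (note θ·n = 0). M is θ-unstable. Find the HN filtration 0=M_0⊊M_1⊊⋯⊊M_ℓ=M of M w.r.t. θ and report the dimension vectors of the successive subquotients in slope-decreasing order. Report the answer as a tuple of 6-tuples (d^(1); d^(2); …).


Interval decomposition of M: I[1,2], I[3,3]^3, I[3,6], I[6,6].
HN type (ℓ=5): μ^(1)=8; μ^(2)=3; μ^(3)=1/2; μ^(4)=-12; μ^(5)=-17

((0, 0, 3, 0, 0, 0); (0, 1, 0, 0, 0, 0); (0, 0, 1, 1, 1, 1); (0, 0, 0, 0, 0, 1); (1, 0, 0, 0, 0, 0))


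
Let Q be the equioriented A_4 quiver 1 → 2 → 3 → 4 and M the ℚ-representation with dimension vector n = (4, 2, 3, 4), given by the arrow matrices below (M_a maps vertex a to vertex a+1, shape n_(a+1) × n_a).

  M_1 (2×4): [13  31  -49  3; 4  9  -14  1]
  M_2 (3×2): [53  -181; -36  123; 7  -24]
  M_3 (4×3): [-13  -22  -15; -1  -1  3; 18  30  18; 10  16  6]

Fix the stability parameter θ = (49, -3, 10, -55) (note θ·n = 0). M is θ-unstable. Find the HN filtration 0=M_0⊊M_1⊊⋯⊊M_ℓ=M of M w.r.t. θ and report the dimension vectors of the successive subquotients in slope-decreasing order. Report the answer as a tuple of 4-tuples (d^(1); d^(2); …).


Via rank(M_{q-1}∘⋯∘M_p): M ≅ I[1,1]^2, I[1,3], I[1,4], I[3,4], I[4,4]^2.
μ_θ-semistable layers: μ^(1)=49; μ^(2)=56/3; μ^(3)=1/4; μ^(4)=-45/2; μ^(5)=-55

((2, 0, 0, 0); (1, 1, 1, 0); (1, 1, 1, 1); (0, 0, 1, 1); (0, 0, 0, 2))


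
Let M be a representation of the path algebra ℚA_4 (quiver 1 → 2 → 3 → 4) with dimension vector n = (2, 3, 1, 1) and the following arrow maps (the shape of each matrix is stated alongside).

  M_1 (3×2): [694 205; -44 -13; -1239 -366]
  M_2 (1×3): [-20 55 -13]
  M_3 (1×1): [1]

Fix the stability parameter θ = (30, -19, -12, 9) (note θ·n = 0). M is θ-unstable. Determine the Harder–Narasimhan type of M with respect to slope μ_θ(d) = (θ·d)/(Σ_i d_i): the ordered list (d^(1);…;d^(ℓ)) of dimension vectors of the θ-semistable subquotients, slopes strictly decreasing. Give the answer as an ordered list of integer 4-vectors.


Barcode: M ≅ I[1,2], I[1,4], I[2,2]. HN layers by μ_θ (4 steps, strictly decreasing):
  μ^(1)=9; μ^(2)=11/2; μ^(3)=-1/3; μ^(4)=-19

((0, 0, 0, 1); (1, 1, 0, 0); (1, 1, 1, 0); (0, 1, 0, 0))


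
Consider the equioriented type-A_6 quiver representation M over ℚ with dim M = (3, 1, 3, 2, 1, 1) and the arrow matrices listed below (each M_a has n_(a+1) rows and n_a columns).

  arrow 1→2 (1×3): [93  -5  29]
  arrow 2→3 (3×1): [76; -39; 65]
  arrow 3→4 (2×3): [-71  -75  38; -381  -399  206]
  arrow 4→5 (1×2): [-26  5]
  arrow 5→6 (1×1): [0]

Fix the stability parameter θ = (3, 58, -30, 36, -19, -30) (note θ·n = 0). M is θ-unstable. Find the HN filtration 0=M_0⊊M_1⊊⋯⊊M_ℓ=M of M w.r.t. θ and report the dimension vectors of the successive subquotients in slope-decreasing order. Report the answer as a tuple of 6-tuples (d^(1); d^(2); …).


Barcode: M ≅ I[1,1]^2, I[1,5], I[3,3], I[3,4], I[6,6]. HN layers by μ_θ (4 steps, strictly decreasing):
  μ^(1)=36; μ^(2)=45/4; μ^(3)=3; μ^(4)=-30

((0, 0, 0, 1, 0, 0); (0, 1, 1, 1, 1, 0); (3, 0, 0, 0, 0, 0); (0, 0, 2, 0, 0, 1))


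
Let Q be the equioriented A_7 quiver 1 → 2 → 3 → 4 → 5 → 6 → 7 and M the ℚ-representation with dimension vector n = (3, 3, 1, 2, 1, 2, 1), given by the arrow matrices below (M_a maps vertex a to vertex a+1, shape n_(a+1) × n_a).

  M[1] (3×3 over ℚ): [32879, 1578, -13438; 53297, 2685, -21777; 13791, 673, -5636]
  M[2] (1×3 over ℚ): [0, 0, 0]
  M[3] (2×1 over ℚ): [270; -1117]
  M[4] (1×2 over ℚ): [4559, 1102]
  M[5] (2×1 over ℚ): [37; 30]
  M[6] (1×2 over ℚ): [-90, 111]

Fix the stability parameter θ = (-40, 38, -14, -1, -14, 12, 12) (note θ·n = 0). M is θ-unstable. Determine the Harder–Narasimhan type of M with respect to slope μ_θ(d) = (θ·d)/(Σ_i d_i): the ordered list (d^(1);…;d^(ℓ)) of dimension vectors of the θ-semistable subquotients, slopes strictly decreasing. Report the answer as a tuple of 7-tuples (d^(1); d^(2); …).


Via rank(M_{q-1}∘⋯∘M_p): M ≅ I[1,2]^3, I[3,6], I[4,4], I[6,7].
μ_θ-semistable layers: μ^(1)=38; μ^(2)=12; μ^(3)=-1; μ^(4)=-15/2; μ^(5)=-14; μ^(6)=-40

((0, 3, 0, 0, 0, 0, 0); (0, 0, 0, 0, 0, 2, 1); (0, 0, 0, 1, 0, 0, 0); (0, 0, 0, 1, 1, 0, 0); (0, 0, 1, 0, 0, 0, 0); (3, 0, 0, 0, 0, 0, 0))


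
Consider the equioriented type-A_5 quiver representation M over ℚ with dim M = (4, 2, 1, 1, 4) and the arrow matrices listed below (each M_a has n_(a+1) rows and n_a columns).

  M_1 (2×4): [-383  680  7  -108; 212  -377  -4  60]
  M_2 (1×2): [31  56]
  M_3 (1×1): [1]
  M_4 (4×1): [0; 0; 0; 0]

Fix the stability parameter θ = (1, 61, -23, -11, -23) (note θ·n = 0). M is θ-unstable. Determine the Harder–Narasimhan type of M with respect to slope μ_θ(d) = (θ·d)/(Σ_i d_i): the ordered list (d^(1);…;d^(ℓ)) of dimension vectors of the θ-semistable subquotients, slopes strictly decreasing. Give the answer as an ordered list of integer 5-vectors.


Interval decomposition of M: I[1,1]^2, I[1,2], I[1,4], I[5,5]^4.
HN type (ℓ=4): μ^(1)=61; μ^(2)=9; μ^(3)=1; μ^(4)=-23

((0, 1, 0, 0, 0); (0, 1, 1, 1, 0); (4, 0, 0, 0, 0); (0, 0, 0, 0, 4))
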